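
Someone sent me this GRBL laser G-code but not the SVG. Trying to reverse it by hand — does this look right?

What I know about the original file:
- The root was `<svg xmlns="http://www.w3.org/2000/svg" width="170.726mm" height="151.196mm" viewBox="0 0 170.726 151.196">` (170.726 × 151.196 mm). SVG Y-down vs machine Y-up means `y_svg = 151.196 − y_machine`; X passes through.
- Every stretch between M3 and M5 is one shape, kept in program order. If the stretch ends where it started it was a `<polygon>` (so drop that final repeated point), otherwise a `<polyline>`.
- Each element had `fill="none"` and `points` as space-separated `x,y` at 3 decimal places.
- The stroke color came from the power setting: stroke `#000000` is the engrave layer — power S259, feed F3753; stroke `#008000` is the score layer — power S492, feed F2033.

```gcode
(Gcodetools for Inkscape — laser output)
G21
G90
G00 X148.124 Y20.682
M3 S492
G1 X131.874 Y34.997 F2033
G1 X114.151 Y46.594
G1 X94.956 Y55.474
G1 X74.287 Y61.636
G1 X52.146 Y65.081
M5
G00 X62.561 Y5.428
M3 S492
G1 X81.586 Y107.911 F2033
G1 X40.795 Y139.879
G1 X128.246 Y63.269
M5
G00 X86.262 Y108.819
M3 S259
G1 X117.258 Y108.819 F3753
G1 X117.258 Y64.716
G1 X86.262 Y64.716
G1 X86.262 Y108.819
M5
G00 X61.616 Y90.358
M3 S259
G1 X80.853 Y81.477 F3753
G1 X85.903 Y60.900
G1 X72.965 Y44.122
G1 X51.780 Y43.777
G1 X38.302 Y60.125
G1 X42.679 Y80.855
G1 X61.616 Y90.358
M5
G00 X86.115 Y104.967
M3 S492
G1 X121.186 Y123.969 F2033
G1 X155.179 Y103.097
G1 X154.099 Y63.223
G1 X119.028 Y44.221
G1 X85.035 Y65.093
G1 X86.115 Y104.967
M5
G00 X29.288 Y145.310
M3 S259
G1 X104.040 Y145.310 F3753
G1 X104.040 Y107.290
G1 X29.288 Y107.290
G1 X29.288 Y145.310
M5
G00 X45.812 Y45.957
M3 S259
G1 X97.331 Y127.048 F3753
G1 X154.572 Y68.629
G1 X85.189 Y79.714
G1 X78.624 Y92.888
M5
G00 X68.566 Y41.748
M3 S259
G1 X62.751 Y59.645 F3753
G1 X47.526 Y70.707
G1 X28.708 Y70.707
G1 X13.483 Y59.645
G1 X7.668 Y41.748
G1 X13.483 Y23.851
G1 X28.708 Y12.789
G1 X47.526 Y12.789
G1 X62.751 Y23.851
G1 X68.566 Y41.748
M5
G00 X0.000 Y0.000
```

<svg xmlns="http://www.w3.org/2000/svg" width="170.726mm" height="151.196mm" viewBox="0 0 170.726 151.196">
  <polyline points="148.124,130.514 131.874,116.199 114.151,104.602 94.956,95.722 74.287,89.560 52.146,86.115" fill="none" stroke="#008000"/>
  <polyline points="62.561,145.768 81.586,43.285 40.795,11.317 128.246,87.927" fill="none" stroke="#008000"/>
  <polygon points="86.262,42.377 117.258,42.377 117.258,86.480 86.262,86.480" fill="none" stroke="#000000"/>
  <polygon points="61.616,60.838 80.853,69.719 85.903,90.296 72.965,107.074 51.780,107.419 38.302,91.071 42.679,70.341" fill="none" stroke="#000000"/>
  <polygon points="86.115,46.229 121.186,27.227 155.179,48.099 154.099,87.973 119.028,106.975 85.035,86.103" fill="none" stroke="#008000"/>
  <polygon points="29.288,5.886 104.040,5.886 104.040,43.906 29.288,43.906" fill="none" stroke="#000000"/>
  <polyline points="45.812,105.239 97.331,24.148 154.572,82.567 85.189,71.482 78.624,58.308" fill="none" stroke="#000000"/>
  <polygon points="68.566,109.448 62.751,91.551 47.526,80.489 28.708,80.489 13.483,91.551 7.668,109.448 13.483,127.345 28.708,138.407 47.526,138.407 62.751,127.345" fill="none" stroke="#000000"/>
</svg>

y_svg = 151.196 − y_m.

[1] S492→`#008000` (score); open run; points: 148.124,130.514 131.874,116.199 114.151,104.602 94.956,95.722 74.287,89.560 52.146,86.115

[2] S492→`#008000` (score); open run; points: 62.561,145.768 81.586,43.285 40.795,11.317 128.246,87.927

[3] S259→`#000000` (engrave); closed run; points: 86.262,42.377 117.258,42.377 117.258,86.480 86.262,86.480

[4] S259→`#000000` (engrave); closed run; points: 61.616,60.838 80.853,69.719 85.903,90.296 72.965,107.074 51.780,107.419 38.302,91.071 42.679,70.341

[5] S492→`#008000` (score); closed run; points: 86.115,46.229 121.186,27.227 155.179,48.099 154.099,87.973 119.028,106.975 85.035,86.103

[6] S259→`#000000` (engrave); closed run; points: 29.288,5.886 104.040,5.886 104.040,43.906 29.288,43.906

[7] S259→`#000000` (engrave); open run; points: 45.812,105.239 97.331,24.148 154.572,82.567 85.189,71.482 78.624,58.308

[8] S259→`#000000` (engrave); closed run; points: 68.566,109.448 62.751,91.551 47.526,80.489 28.708,80.489 13.483,91.551 7.668,109.448 13.483,127.345 28.708,138.407 47.526,138.407 62.751,127.345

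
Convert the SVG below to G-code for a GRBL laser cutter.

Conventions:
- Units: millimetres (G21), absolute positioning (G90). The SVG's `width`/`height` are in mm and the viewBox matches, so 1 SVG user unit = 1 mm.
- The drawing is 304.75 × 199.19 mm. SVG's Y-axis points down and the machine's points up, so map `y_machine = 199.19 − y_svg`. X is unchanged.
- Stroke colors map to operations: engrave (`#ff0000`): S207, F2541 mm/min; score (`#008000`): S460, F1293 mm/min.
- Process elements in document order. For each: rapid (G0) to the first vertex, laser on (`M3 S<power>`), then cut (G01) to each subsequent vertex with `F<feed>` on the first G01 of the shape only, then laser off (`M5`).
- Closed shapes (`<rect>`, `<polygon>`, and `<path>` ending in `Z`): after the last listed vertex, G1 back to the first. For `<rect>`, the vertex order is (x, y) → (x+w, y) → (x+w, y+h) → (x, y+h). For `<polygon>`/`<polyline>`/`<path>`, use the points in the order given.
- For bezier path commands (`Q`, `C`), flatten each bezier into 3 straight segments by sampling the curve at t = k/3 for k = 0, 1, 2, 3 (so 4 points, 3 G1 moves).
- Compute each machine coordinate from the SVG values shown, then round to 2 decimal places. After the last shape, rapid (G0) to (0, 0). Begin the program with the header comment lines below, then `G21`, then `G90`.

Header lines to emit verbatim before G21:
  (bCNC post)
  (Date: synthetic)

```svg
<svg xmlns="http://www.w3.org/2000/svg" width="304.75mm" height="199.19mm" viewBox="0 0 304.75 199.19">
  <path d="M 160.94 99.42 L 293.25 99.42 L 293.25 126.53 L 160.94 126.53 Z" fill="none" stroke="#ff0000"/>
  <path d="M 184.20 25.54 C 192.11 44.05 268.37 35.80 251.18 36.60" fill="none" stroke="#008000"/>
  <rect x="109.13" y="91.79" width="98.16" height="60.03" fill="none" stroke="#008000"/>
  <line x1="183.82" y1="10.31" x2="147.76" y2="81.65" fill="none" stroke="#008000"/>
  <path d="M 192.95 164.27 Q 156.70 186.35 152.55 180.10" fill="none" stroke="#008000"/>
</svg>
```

(bCNC post)
(Date: synthetic)
G21
G90
G0 X160.94 Y99.77
M3 S207
G01 X293.25 Y99.77 F2541
G01 X293.25 Y72.66
G01 X160.94 Y72.66
G01 X160.94 Y99.77
M5
G0 X184.20 Y173.65
M3 S460
G01 X208.90 Y162.73 F1293
G01 X243.21 Y161.70
G01 X251.18 Y162.59
M5
G0 X109.13 Y107.40
M3 S460
G01 X207.29 Y107.40 F1293
G01 X207.29 Y47.37
G01 X109.13 Y47.37
G01 X109.13 Y107.40
M5
G0 X183.82 Y188.88
M3 S460
G01 X147.76 Y117.54 F1293
M5
G0 X192.95 Y34.92
M3 S460
G01 X172.35 Y23.35 F1293
G01 X158.88 Y18.07
G01 X152.55 Y19.09
M5
G0 X0.00 Y0.00

1 u = 1 mm; y_m = 199.19 − y.

[1] `<path>` rectangle, #ff0000→engrave S207 F2541: (160.94,99.77) → (293.25,99.77) → (293.25,72.66) → (160.94,72.66) → (160.94,99.77) (closed)

[2] `<path>` cubic bezier, #008000→score S460 F1293: (184.20,173.65) → (208.90,162.73) → (243.21,161.70) → (251.18,162.59)

[3] `<rect>` rectangle, #008000→score S460 F1293: (109.13,107.40) → (207.29,107.40) → (207.29,47.37) → (109.13,47.37) → (109.13,107.40) (closed)

[4] `<line>` line segment, #008000→score S460 F1293: (183.82,188.88) → (147.76,117.54)

[5] `<path>` quadratic bezier, #008000→score S460 F1293: (192.95,34.92) → (172.35,23.35) → (158.88,18.07) → (152.55,19.09)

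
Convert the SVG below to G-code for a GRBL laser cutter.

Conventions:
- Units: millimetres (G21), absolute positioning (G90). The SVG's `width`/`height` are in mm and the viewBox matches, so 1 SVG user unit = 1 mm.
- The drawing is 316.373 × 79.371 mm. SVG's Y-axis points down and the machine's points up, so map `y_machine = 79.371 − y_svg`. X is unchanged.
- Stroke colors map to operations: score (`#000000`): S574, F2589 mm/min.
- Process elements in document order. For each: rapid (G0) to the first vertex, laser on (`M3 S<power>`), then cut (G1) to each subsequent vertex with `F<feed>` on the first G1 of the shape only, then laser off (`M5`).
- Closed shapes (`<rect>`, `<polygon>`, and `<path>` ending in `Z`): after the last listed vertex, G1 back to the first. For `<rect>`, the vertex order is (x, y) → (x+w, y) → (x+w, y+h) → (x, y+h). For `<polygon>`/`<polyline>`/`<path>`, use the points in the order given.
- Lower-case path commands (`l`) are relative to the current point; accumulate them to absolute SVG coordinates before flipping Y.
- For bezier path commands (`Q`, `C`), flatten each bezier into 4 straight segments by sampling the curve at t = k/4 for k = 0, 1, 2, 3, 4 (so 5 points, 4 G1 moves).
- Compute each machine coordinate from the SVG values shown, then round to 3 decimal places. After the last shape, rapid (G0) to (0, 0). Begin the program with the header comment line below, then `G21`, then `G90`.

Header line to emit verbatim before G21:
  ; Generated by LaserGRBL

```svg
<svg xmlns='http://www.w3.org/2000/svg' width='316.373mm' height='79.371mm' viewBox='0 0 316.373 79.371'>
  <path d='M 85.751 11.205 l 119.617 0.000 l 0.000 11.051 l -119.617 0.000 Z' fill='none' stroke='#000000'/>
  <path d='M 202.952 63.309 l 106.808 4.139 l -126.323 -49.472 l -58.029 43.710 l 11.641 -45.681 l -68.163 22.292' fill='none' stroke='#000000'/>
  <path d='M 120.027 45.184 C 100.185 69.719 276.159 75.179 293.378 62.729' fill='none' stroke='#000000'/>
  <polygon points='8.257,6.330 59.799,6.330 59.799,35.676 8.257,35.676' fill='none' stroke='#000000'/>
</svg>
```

viewBox `0 0 316.373 79.371` with mm width/height → 1 unit = 1 mm. Flip: y_m = 79.371 − y_svg.

**Shape 1** — `<path>` rectangle, stroke `#000000` → score (S574, F2589). Machine vertices: (85.751,68.166) → (205.368,68.166) → (205.368,57.115) → (85.751,57.115) → (85.751,68.166). Closed: final G1 returns to the first vertex.

**Shape 2** — `<path>` open polyline, stroke `#000000` → score (S574, F2589). Machine vertices: (202.952,16.062) → (309.760,11.923) → (183.437,61.395) → (125.408,17.685) → (137.049,63.366) → (68.886,41.074). Open path.

**Shape 3** — `<path>` cubic bezier, stroke `#000000` → score (S574, F2589). Control points (SVG): P0=(120.027,45.184), P1=(100.185,69.719), P2=(276.159,75.179), P3=(293.378,62.729); sampled at t=k/4. Machine vertices: (120.027,34.187) → (136.321,19.344) → (192.805,11.545) → (256.237,10.681) → (293.378,16.642). Open path.

**Shape 4** — `<polygon>` rectangle, stroke `#000000` → score (S574, F2589). Machine vertices: (8.257,73.041) → (59.799,73.041) → (59.799,43.695) → (8.257,43.695) → (8.257,73.041). Closed: final G1 returns to the first vertex.

; Generated by LaserGRBL
G21
G90
G0 X85.751 Y68.166
M3 S574
G1 X205.368 Y68.166 F2589
G1 X205.368 Y57.115
G1 X85.751 Y57.115
G1 X85.751 Y68.166
M5
G0 X202.952 Y16.062
M3 S574
G1 X309.760 Y11.923 F2589
G1 X183.437 Y61.395
G1 X125.408 Y17.685
G1 X137.049 Y63.366
G1 X68.886 Y41.074
M5
G0 X120.027 Y34.187
M3 S574
G1 X136.321 Y19.344 F2589
G1 X192.805 Y11.545
G1 X256.237 Y10.681
G1 X293.378 Y16.642
M5
G0 X8.257 Y73.041
M3 S574
G1 X59.799 Y73.041 F2589
G1 X59.799 Y43.695
G1 X8.257 Y43.695
G1 X8.257 Y73.041
M5
G0 X0.000 Y0.000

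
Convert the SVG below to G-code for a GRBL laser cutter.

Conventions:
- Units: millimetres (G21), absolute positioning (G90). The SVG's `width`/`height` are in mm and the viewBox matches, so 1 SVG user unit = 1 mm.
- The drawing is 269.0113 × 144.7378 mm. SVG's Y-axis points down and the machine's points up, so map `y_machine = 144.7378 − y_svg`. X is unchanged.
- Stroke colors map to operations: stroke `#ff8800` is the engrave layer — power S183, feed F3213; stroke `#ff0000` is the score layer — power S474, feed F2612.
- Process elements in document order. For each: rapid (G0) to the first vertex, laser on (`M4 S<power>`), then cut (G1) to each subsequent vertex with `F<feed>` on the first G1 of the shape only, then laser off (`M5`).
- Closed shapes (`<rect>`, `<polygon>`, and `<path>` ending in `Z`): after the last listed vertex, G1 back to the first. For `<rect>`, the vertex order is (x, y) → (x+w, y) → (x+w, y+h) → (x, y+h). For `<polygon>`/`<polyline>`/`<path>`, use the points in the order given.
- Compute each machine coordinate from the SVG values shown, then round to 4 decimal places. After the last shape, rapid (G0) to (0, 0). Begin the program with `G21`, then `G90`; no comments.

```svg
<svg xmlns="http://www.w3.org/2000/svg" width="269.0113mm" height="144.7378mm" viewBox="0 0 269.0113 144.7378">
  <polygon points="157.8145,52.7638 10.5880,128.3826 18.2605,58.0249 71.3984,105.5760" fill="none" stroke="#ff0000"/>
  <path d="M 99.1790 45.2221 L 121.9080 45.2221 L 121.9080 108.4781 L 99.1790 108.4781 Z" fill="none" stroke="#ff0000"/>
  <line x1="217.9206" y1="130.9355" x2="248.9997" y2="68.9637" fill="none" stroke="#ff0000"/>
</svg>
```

viewBox `0 0 269.0113 144.7378` with mm width/height → 1 unit = 1 mm. Flip: y_m = 144.7378 − y_svg.

**Shape 1** — `<polygon>` closed polygon, stroke `#ff0000` → score (S474, F2612). Machine vertices: (157.8145,91.9740) → (10.5880,16.3552) → (18.2605,86.7129) → (71.3984,39.1618) → (157.8145,91.9740). Closed: final G1 returns to the first vertex.

**Shape 2** — `<path>` rectangle, stroke `#ff0000` → score (S474, F2612). Machine vertices: (99.1790,99.5157) → (121.9080,99.5157) → (121.9080,36.2597) → (99.1790,36.2597) → (99.1790,99.5157). Closed: final G1 returns to the first vertex.

**Shape 3** — `<line>` line segment, stroke `#ff0000` → score (S474, F2612). Machine vertices: (217.9206,13.8023) → (248.9997,75.7741). Open path.

G21
G90
G0 X157.8145 Y91.9740
M4 S474
G1 X10.5880 Y16.3552 F2612
G1 X18.2605 Y86.7129
G1 X71.3984 Y39.1618
G1 X157.8145 Y91.9740
M5
G0 X99.1790 Y99.5157
M4 S474
G1 X121.9080 Y99.5157 F2612
G1 X121.9080 Y36.2597
G1 X99.1790 Y36.2597
G1 X99.1790 Y99.5157
M5
G0 X217.9206 Y13.8023
M4 S474
G1 X248.9997 Y75.7741 F2612
M5
G0 X0.0000 Y0.0000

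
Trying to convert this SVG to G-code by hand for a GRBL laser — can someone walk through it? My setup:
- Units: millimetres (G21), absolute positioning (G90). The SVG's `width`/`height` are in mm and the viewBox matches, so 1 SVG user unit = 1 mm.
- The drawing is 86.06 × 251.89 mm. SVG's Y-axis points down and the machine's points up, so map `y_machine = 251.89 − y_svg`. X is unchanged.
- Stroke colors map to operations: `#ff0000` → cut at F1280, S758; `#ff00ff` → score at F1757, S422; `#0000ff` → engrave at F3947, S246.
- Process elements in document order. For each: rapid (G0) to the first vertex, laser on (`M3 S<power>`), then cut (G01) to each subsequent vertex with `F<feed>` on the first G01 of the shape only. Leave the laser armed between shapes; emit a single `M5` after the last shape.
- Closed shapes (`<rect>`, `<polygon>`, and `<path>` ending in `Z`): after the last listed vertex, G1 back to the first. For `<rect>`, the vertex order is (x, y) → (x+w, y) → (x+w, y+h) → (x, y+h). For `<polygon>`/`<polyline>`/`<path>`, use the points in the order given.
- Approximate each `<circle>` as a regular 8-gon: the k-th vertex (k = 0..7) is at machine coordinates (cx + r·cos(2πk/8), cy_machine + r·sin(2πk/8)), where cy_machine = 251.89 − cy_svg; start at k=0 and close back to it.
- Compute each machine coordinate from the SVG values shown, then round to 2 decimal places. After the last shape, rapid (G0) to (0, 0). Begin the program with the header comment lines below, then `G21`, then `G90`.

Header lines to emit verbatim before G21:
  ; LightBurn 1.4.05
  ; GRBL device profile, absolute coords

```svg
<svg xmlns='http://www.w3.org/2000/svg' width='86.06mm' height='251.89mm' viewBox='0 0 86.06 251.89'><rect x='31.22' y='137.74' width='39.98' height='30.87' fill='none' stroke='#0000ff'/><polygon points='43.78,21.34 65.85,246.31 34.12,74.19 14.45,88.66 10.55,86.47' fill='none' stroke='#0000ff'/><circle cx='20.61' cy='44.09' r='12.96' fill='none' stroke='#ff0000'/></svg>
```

; LightBurn 1.4.05
; GRBL device profile, absolute coords
G21
G90
G0 X31.22 Y114.15
M3 S246
G01 X71.20 Y114.15 F3947
G01 X71.20 Y83.28
G01 X31.22 Y83.28
G01 X31.22 Y114.15
G0 X43.78 Y230.55
M3 S246
G01 X65.85 Y5.58 F3947
G01 X34.12 Y177.70
G01 X14.45 Y163.23
G01 X10.55 Y165.42
G01 X43.78 Y230.55
G0 X33.57 Y207.80
M3 S758
G01 X29.77 Y216.96 F1280
G01 X20.61 Y220.76
G01 X11.45 Y216.96
G01 X7.65 Y207.80
G01 X11.45 Y198.64
G01 X20.61 Y194.84
G01 X29.77 Y198.64
G01 X33.57 Y207.80
M5
G0 X0.00 Y0.00

Since the viewBox matches the mm dimensions, user units are millimetres directly. The only transform is the Y-flip y_m = 251.89 − y_svg.

Shape 1 is a rectangle drawn with `<rect>`. Its stroke #0000ff means engrave at S246, F3947. After flipping Y the toolpath is (31.22,114.15) → (71.20,114.15) → (71.20,83.28) → (31.22,83.28) → (31.22,114.15), returning to the start.

Shape 2 is a closed polygon drawn with `<polygon>`. Its stroke #0000ff means engrave at S246, F3947. After flipping Y the toolpath is (43.78,230.55) → (65.85,5.58) → (34.12,177.70) → (14.45,163.23) → (10.55,165.42) → (43.78,230.55), returning to the start.

Shape 3 is a circle drawn with `<circle>`. Its stroke #ff0000 means cut at S758, F1280. After flipping Y the toolpath is (33.57,207.80) → (29.77,216.96) → (20.61,220.76) → (11.45,216.96) → (7.65,207.80) → (11.45,198.64) → (20.61,194.84) → (29.77,198.64) → (33.57,207.80), returning to the start.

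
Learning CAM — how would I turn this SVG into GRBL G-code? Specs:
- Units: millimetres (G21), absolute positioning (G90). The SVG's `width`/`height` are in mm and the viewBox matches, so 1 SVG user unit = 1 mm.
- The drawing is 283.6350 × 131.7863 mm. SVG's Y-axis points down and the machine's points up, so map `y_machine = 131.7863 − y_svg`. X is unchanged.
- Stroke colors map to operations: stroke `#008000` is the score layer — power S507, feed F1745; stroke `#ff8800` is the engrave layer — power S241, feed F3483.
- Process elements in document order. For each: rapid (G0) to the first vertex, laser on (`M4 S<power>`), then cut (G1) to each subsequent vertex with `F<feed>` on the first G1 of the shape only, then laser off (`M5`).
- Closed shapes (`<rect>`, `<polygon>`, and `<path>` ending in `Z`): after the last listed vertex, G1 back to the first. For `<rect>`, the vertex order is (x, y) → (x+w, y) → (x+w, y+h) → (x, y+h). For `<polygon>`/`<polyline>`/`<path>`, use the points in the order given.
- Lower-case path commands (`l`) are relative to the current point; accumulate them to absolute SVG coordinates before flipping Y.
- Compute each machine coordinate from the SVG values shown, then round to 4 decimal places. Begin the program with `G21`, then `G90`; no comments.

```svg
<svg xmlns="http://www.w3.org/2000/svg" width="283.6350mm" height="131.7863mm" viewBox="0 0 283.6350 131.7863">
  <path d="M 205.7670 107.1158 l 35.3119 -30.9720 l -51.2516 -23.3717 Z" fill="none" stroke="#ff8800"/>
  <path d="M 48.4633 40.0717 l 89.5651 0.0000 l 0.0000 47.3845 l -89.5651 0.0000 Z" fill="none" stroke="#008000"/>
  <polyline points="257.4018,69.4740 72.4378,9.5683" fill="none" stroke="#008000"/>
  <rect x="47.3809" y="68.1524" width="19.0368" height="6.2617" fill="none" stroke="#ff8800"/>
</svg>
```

viewBox `0 0 283.6350 131.7863` with mm width/height → 1 unit = 1 mm. Flip: y_m = 131.7863 − y_svg.

**Shape 1** — `<path>` closed polygon, stroke `#ff8800` → engrave (S241, F3483). Machine vertices: (205.7670,24.6705) → (241.0789,55.6425) → (189.8273,79.0142) → (205.7670,24.6705). Closed: final G1 returns to the first vertex.

**Shape 2** — `<path>` rectangle, stroke `#008000` → score (S507, F1745). Machine vertices: (48.4633,91.7146) → (138.0284,91.7146) → (138.0284,44.3301) → (48.4633,44.3301) → (48.4633,91.7146). Closed: final G1 returns to the first vertex.

**Shape 3** — `<polyline>` line segment, stroke `#008000` → score (S507, F1745). Machine vertices: (257.4018,62.3123) → (72.4378,122.2180). Open path.

**Shape 4** — `<rect>` rectangle, stroke `#ff8800` → engrave (S241, F3483). Machine vertices: (47.3809,63.6339) → (66.4177,63.6339) → (66.4177,57.3722) → (47.3809,57.3722) → (47.3809,63.6339). Closed: final G1 returns to the first vertex.

G21
G90
G0 X205.7670 Y24.6705
M4 S241
G1 X241.0789 Y55.6425 F3483
G1 X189.8273 Y79.0142
G1 X205.7670 Y24.6705
M5
G0 X48.4633 Y91.7146
M4 S507
G1 X138.0284 Y91.7146 F1745
G1 X138.0284 Y44.3301
G1 X48.4633 Y44.3301
G1 X48.4633 Y91.7146
M5
G0 X257.4018 Y62.3123
M4 S507
G1 X72.4378 Y122.2180 F1745
M5
G0 X47.3809 Y63.6339
M4 S241
G1 X66.4177 Y63.6339 F3483
G1 X66.4177 Y57.3722
G1 X47.3809 Y57.3722
G1 X47.3809 Y63.6339
M5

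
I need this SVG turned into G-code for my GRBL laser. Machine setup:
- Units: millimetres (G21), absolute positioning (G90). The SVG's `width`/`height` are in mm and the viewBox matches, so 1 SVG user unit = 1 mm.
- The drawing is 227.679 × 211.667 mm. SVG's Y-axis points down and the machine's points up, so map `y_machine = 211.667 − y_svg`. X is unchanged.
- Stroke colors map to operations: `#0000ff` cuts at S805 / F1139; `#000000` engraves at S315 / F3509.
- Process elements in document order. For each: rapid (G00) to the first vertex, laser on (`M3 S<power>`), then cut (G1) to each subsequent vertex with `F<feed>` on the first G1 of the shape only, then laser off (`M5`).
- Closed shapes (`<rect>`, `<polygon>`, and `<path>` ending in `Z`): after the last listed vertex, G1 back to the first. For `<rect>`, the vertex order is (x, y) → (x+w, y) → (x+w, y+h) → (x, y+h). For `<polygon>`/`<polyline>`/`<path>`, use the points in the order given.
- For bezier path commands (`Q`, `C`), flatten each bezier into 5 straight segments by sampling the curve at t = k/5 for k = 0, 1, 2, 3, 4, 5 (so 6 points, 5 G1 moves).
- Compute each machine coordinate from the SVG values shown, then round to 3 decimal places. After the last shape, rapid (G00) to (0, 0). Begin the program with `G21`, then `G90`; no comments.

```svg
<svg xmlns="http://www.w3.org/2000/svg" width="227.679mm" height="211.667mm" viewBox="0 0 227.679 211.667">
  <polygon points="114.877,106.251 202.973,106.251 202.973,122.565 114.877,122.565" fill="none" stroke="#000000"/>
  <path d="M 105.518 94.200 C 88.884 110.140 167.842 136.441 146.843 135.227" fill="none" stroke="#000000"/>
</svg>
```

G21
G90
G00 X114.877 Y105.416
M3 S315
G1 X202.973 Y105.416 F3509
G1 X202.973 Y89.102
G1 X114.877 Y89.102
G1 X114.877 Y105.416
M5
G00 X105.518 Y117.467
M3 S315
G1 X105.444 Y106.963 F3509
G1 X118.926 Y95.790
G1 X136.578 Y85.766
G1 X149.012 Y78.710
G1 X146.843 Y76.440
M5
G00 X0.000 Y0.000

viewBox `0 0 227.679 211.667` with mm width/height → 1 unit = 1 mm. Flip: y_m = 211.667 − y_svg.

**Shape 1** — `<polygon>` rectangle, stroke `#000000` → engrave (S315, F3509). Machine vertices: (114.877,105.416) → (202.973,105.416) → (202.973,89.102) → (114.877,89.102) → (114.877,105.416). Closed: final G1 returns to the first vertex.

**Shape 2** — `<path>` cubic bezier, stroke `#000000` → engrave (S315, F3509). Control points (SVG): P0=(105.518,94.200), P1=(88.884,110.140), P2=(167.842,136.441), P3=(146.843,135.227); sampled at t=k/5. Machine vertices: (105.518,117.467) → (105.444,106.963) → (118.926,95.790) → (136.578,85.766) → (149.012,78.710) → (146.843,76.440). Open path.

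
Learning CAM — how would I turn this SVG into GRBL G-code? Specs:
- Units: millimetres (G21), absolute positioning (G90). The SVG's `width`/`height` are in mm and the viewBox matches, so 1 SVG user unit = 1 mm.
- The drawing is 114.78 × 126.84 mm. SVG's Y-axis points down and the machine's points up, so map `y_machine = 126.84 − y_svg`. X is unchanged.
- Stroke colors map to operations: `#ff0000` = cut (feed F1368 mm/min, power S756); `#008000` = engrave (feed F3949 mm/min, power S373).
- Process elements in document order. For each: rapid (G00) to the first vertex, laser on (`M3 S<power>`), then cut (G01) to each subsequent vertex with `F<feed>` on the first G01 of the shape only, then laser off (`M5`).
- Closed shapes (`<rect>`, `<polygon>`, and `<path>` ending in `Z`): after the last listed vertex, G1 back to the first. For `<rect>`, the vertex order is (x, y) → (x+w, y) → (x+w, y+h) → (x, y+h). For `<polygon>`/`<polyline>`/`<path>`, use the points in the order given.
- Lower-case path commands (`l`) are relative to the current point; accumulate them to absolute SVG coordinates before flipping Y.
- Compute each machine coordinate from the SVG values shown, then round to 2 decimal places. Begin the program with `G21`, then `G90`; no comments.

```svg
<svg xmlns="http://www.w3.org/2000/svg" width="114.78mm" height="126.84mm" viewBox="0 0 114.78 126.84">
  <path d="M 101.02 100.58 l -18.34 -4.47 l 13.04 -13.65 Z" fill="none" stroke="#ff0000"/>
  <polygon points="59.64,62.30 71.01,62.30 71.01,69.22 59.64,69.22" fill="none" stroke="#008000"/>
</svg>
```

Since the viewBox matches the mm dimensions, user units are millimetres directly. The only transform is the Y-flip y_m = 126.84 − y_svg.

Shape 1 is a regular polygon drawn with `<path>`. Its stroke #ff0000 means cut at S756, F1368. After flipping Y the toolpath is (101.02,26.26) → (82.68,30.73) → (95.72,44.38) → (101.02,26.26), returning to the start.

Shape 2 is a rectangle drawn with `<polygon>`. Its stroke #008000 means engrave at S373, F3949. After flipping Y the toolpath is (59.64,64.54) → (71.01,64.54) → (71.01,57.62) → (59.64,57.62) → (59.64,64.54), returning to the start.

G21
G90
G00 X101.02 Y26.26
M3 S756
G01 X82.68 Y30.73 F1368
G01 X95.72 Y44.38
G01 X101.02 Y26.26
M5
G00 X59.64 Y64.54
M3 S373
G01 X71.01 Y64.54 F3949
G01 X71.01 Y57.62
G01 X59.64 Y57.62
G01 X59.64 Y64.54
M5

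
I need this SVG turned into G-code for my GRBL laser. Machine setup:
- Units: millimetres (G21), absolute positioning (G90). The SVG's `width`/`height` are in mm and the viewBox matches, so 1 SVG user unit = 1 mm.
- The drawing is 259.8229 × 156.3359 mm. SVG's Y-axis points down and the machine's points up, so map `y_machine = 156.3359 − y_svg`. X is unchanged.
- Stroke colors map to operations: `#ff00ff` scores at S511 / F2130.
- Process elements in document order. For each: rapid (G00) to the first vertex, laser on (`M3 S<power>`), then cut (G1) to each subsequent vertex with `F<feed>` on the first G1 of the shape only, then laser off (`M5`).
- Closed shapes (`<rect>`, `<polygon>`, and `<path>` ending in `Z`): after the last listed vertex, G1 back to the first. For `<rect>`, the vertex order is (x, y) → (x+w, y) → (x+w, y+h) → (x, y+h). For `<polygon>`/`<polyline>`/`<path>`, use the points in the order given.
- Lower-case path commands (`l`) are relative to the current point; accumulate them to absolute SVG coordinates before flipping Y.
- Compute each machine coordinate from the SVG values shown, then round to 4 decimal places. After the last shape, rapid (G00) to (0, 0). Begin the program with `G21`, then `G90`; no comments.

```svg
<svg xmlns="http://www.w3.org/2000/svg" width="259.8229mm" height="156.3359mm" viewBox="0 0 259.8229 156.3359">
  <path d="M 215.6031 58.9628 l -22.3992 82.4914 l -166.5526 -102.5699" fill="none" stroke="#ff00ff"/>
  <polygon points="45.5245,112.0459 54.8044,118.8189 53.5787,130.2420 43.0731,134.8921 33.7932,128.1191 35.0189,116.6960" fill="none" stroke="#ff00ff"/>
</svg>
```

G21
G90
G00 X215.6031 Y97.3731
M3 S511
G1 X193.2039 Y14.8817 F2130
G1 X26.6513 Y117.4516
M5
G00 X45.5245 Y44.2900
M3 S511
G1 X54.8044 Y37.5170 F2130
G1 X53.5787 Y26.0939
G1 X43.0731 Y21.4438
G1 X33.7932 Y28.2168
G1 X35.0189 Y39.6399
G1 X45.5245 Y44.2900
M5
G00 X0.0000 Y0.0000

viewBox `0 0 259.8229 156.3359` with mm width/height → 1 unit = 1 mm. Flip: y_m = 156.3359 − y_svg.

**Shape 1** — `<path>` open polyline, stroke `#ff00ff` → score (S511, F2130). Machine vertices: (215.6031,97.3731) → (193.2039,14.8817) → (26.6513,117.4516). Open path.

**Shape 2** — `<polygon>` regular polygon, stroke `#ff00ff` → score (S511, F2130). Machine vertices: (45.5245,44.2900) → (54.8044,37.5170) → (53.5787,26.0939) → (43.0731,21.4438) → (33.7932,28.2168) → (35.0189,39.6399) → (45.5245,44.2900). Closed: final G1 returns to the first vertex.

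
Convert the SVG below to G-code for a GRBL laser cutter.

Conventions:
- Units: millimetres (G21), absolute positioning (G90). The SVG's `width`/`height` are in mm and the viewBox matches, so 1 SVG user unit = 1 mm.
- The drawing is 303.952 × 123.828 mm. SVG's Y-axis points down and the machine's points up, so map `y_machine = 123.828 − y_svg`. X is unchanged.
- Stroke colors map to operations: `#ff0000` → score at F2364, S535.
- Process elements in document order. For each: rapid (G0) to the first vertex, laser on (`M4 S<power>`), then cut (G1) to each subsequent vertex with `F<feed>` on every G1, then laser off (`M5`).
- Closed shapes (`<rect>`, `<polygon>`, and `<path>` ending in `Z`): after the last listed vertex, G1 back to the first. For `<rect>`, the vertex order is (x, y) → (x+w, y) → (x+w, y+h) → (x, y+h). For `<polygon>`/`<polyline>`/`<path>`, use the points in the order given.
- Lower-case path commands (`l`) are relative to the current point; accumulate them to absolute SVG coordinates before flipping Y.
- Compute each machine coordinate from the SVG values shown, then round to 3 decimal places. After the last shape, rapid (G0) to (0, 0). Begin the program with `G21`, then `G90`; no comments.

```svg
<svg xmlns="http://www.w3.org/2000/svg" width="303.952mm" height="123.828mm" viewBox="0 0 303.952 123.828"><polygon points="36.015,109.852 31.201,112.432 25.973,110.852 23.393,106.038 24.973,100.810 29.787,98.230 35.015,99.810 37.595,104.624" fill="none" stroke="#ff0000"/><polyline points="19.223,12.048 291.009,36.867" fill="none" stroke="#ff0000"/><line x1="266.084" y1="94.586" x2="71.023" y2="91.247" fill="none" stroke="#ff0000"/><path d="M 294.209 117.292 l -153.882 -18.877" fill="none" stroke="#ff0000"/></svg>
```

Since the viewBox matches the mm dimensions, user units are millimetres directly. The only transform is the Y-flip y_m = 123.828 − y_svg.

Shape 1 is a regular polygon drawn with `<polygon>`. Its stroke #ff0000 means score at S535, F2364. After flipping Y the toolpath is (36.015,13.976) → (31.201,11.396) → (25.973,12.976) → (23.393,17.790) → (24.973,23.018) → (29.787,25.598) → (35.015,24.018) → (37.595,19.204) → (36.015,13.976), returning to the start.

Shape 2 is a line segment drawn with `<polyline>`. Its stroke #ff0000 means score at S535, F2364. After flipping Y the toolpath is (19.223,111.780) → (291.009,86.961).

Shape 3 is a line segment drawn with `<line>`. Its stroke #ff0000 means score at S535, F2364. After flipping Y the toolpath is (266.084,29.242) → (71.023,32.581).

Shape 4 is a line segment drawn with `<path>`. Its stroke #ff0000 means score at S535, F2364. After flipping Y the toolpath is (294.209,6.536) → (140.327,25.413).

G21
G90
G0 X36.015 Y13.976
M4 S535
G1 X31.201 Y11.396 F2364
G1 X25.973 Y12.976 F2364
G1 X23.393 Y17.790 F2364
G1 X24.973 Y23.018 F2364
G1 X29.787 Y25.598 F2364
G1 X35.015 Y24.018 F2364
G1 X37.595 Y19.204 F2364
G1 X36.015 Y13.976 F2364
M5
G0 X19.223 Y111.780
M4 S535
G1 X291.009 Y86.961 F2364
M5
G0 X266.084 Y29.242
M4 S535
G1 X71.023 Y32.581 F2364
M5
G0 X294.209 Y6.536
M4 S535
G1 X140.327 Y25.413 F2364
M5
G0 X0.000 Y0.000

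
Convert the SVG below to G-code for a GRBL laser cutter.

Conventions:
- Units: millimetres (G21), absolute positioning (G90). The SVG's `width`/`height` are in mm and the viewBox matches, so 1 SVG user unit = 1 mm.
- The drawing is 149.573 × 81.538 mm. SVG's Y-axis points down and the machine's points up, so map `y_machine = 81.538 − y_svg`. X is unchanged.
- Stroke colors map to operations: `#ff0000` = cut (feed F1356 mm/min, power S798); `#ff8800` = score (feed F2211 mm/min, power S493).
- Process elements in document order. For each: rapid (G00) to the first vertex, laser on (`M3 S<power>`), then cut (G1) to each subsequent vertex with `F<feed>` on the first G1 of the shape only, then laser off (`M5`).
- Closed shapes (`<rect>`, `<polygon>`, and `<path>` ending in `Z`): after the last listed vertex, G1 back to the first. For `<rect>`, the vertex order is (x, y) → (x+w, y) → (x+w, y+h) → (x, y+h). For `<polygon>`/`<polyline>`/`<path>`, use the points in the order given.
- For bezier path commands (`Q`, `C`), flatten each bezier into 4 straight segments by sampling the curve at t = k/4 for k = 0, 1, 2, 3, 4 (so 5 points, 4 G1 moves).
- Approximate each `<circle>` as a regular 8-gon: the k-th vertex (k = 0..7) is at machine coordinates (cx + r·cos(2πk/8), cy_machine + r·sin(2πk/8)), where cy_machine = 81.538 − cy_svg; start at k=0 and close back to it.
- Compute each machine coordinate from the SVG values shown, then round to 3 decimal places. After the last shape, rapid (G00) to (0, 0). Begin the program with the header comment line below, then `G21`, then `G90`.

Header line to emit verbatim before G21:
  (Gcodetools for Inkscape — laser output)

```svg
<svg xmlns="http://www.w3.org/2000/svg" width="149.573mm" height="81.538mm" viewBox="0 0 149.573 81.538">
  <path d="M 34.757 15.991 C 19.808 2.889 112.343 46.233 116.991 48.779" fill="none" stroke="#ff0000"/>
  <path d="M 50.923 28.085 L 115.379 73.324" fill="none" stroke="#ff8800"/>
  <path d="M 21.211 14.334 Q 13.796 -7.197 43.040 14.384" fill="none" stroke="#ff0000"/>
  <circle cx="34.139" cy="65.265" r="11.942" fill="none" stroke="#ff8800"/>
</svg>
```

(Gcodetools for Inkscape — laser output)
G21
G90
G00 X34.757 Y65.547
M3 S798
G1 X40.646 Y66.309 F1356
G1 X68.525 Y55.021
G1 X100.079 Y40.799
G1 X116.991 Y32.759
M5
G00 X50.923 Y53.453
M3 S493
G1 X115.379 Y8.214 F2211
M5
G00 X21.211 Y67.204
M3 S798
G1 X19.795 Y75.275 F1356
G1 X22.961 Y77.957
G1 X30.709 Y75.250
G1 X43.040 Y67.154
M5
G00 X46.081 Y16.273
M3 S493
G1 X42.583 Y24.717 F2211
G1 X34.139 Y28.215
G1 X25.695 Y24.717
G1 X22.197 Y16.273
G1 X25.695 Y7.829
G1 X34.139 Y4.331
G1 X42.583 Y7.829
G1 X46.081 Y16.273
M5
G00 X0.000 Y0.000

1 u = 1 mm; y_m = 81.538 − y.

[1] `<path>` cubic bezier, #ff0000→cut S798 F1356: (34.757,65.547) → (40.646,66.309) → (68.525,55.021) → (100.079,40.799) → (116.991,32.759)

[2] `<path>` line segment, #ff8800→score S493 F2211: (50.923,53.453) → (115.379,8.214)

[3] `<path>` quadratic bezier, #ff0000→cut S798 F1356: (21.211,67.204) → (19.795,75.275) → (22.961,77.957) → (30.709,75.250) → (43.040,67.154)

[4] `<circle>` circle, #ff8800→score S493 F2211: (46.081,16.273) → (42.583,24.717) → (34.139,28.215) → (25.695,24.717) → (22.197,16.273) → (25.695,7.829) → (34.139,4.331) → (42.583,7.829) → (46.081,16.273) (closed)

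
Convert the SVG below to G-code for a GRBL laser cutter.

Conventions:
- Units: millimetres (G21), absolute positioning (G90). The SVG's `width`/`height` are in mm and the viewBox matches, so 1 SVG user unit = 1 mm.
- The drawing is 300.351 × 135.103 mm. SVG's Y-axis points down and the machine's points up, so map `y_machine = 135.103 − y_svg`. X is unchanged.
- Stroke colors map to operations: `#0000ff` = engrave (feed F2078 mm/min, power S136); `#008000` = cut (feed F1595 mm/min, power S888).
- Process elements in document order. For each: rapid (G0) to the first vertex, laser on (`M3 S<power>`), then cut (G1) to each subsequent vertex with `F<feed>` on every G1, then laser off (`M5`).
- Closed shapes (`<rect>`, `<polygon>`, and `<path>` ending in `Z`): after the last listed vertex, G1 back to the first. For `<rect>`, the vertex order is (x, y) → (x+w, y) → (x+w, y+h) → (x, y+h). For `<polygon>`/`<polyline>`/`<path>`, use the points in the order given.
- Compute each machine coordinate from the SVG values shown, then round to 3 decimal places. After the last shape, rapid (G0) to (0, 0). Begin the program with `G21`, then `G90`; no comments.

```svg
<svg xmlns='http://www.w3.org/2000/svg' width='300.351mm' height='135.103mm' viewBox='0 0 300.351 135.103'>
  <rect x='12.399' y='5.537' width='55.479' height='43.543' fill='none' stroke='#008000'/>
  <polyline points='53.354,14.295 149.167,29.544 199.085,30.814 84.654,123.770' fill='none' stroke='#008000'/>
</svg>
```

Since the viewBox matches the mm dimensions, user units are millimetres directly. The only transform is the Y-flip y_m = 135.103 − y_svg.

Shape 1 is a rectangle drawn with `<rect>`. Its stroke #008000 means cut at S888, F1595. After flipping Y the toolpath is (12.399,129.566) → (67.878,129.566) → (67.878,86.023) → (12.399,86.023) → (12.399,129.566), returning to the start.

Shape 2 is a open polyline drawn with `<polyline>`. Its stroke #008000 means cut at S888, F1595. After flipping Y the toolpath is (53.354,120.808) → (149.167,105.559) → (199.085,104.289) → (84.654,11.333).

G21
G90
G0 X12.399 Y129.566
M3 S888
G1 X67.878 Y129.566 F1595
G1 X67.878 Y86.023 F1595
G1 X12.399 Y86.023 F1595
G1 X12.399 Y129.566 F1595
M5
G0 X53.354 Y120.808
M3 S888
G1 X149.167 Y105.559 F1595
G1 X199.085 Y104.289 F1595
G1 X84.654 Y11.333 F1595
M5
G0 X0.000 Y0.000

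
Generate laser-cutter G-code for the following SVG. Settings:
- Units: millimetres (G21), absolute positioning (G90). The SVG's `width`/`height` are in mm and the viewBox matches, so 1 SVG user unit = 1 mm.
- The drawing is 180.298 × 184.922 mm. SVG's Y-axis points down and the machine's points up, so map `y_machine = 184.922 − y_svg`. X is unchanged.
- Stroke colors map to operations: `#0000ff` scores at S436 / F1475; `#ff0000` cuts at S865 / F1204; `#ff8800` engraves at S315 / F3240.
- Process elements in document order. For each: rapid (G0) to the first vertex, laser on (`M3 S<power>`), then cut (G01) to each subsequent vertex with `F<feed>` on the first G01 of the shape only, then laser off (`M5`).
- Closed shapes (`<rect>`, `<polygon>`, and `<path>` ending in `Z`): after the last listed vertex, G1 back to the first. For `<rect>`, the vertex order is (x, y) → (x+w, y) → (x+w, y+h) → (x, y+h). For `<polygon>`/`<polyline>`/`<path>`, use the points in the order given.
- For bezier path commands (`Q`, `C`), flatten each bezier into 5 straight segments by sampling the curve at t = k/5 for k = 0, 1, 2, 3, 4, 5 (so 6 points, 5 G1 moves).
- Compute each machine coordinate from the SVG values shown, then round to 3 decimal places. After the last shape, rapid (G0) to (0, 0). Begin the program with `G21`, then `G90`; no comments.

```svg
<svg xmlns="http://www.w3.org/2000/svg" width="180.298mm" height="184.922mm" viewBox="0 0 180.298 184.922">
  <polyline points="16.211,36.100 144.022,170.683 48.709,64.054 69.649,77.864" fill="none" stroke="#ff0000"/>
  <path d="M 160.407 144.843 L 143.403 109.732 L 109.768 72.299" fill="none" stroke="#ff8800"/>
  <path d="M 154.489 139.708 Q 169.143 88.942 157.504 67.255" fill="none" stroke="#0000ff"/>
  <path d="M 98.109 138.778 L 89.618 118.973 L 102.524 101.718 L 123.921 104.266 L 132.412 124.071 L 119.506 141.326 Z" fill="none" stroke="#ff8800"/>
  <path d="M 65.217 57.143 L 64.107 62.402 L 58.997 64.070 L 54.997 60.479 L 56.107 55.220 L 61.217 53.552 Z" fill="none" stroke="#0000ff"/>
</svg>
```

G21
G90
G0 X16.211 Y148.822
M3 S865
G01 X144.022 Y14.239 F1204
G01 X48.709 Y120.868
G01 X69.649 Y107.058
M5
G0 X160.407 Y40.079
M3 S315
G01 X143.403 Y75.190 F3240
G01 X109.768 Y112.623
M5
G0 X154.489 Y45.214
M3 S436
G01 X159.299 Y64.357 F1475
G01 X162.005 Y81.174
G01 X162.608 Y95.665
G01 X161.108 Y107.829
G01 X157.504 Y117.667
M5
G0 X98.109 Y46.144
M3 S315
G01 X89.618 Y65.949 F3240
G01 X102.524 Y83.204
G01 X123.921 Y80.656
G01 X132.412 Y60.851
G01 X119.506 Y43.596
G01 X98.109 Y46.144
M5
G0 X65.217 Y127.779
M3 S436
G01 X64.107 Y122.520 F1475
G01 X58.997 Y120.852
G01 X54.997 Y124.443
G01 X56.107 Y129.702
G01 X61.217 Y131.370
G01 X65.217 Y127.779
M5
G0 X0.000 Y0.000

viewBox `0 0 180.298 184.922` with mm width/height → 1 unit = 1 mm. Flip: y_m = 184.922 − y_svg.

**Shape 1** — `<polyline>` open polyline, stroke `#ff0000` → cut (S865, F1204). Machine vertices: (16.211,148.822) → (144.022,14.239) → (48.709,120.868) → (69.649,107.058). Open path.

**Shape 2** — `<path>` open polyline, stroke `#ff8800` → engrave (S315, F3240). Machine vertices: (160.407,40.079) → (143.403,75.190) → (109.768,112.623). Open path.

**Shape 3** — `<path>` quadratic bezier, stroke `#0000ff` → score (S436, F1475). Control points (SVG): P0=(154.489,139.708), P1=(169.143,88.942), P2=(157.504,67.255); sampled at t=k/5. Machine vertices: (154.489,45.214) → (159.299,64.357) → (162.005,81.174) → (162.608,95.665) → (161.108,107.829) → (157.504,117.667). Open path.

**Shape 4** — `<path>` regular polygon, stroke `#ff8800` → engrave (S315, F3240). Machine vertices: (98.109,46.144) → (89.618,65.949) → (102.524,83.204) → (123.921,80.656) → (132.412,60.851) → (119.506,43.596) → (98.109,46.144). Closed: final G1 returns to the first vertex.

**Shape 5** — `<path>` regular polygon, stroke `#0000ff` → score (S436, F1475). Machine vertices: (65.217,127.779) → (64.107,122.520) → (58.997,120.852) → (54.997,124.443) → (56.107,129.702) → (61.217,131.370) → (65.217,127.779). Closed: final G1 returns to the first vertex.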